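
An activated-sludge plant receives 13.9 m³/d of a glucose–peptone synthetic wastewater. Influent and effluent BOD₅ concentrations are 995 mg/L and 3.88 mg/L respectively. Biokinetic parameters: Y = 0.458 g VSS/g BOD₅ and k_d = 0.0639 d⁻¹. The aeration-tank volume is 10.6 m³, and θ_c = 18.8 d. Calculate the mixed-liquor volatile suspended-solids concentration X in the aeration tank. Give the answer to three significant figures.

X ≈ 5080 mg/L

From V·X·(1 + k_d·θ_c) = Y·Q·(S₀ − S)·θ_c: X = 0.458 × 13.9 × (995 − 3.88) × 18.8 / [10.6 × (1 + 0.0639 × 18.8)] = 5084 mg/L.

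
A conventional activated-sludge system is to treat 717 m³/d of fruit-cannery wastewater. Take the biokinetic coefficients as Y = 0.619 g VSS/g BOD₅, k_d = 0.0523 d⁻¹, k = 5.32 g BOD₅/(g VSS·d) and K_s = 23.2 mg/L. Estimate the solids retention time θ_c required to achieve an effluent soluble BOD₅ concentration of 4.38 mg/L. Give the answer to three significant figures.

θ_c ≈ 2.12 d

At the target effluent, Y k S/(K_s+S) = 0.619×5.32×4.38/27.58 = 0.5230 d⁻¹.
Then 1/θ_c = μ − k_d = 0.5230 − 0.0523 = 0.4707 d⁻¹, giving θ_c = 2.125 d.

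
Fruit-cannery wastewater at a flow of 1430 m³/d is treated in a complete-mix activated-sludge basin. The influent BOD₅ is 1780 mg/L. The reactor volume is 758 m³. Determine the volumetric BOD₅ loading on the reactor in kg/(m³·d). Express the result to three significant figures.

L_v ≈ 3.36 kg BOD₅/(m³·d)

Applied BOD₅ load per unit volume = Q·S₀/V = (1430 × 1780/1000)/758.0 = 3.358 kg BOD₅·m⁻³·d⁻¹.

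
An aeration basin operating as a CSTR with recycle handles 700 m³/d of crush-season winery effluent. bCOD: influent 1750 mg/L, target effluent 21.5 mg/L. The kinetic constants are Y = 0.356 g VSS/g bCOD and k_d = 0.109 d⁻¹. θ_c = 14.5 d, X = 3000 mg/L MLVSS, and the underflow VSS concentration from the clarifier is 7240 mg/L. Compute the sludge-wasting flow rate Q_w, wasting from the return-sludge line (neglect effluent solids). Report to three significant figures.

Q_w ≈ 23.1 m³/d

From the SRT design equation V = Y Q (S₀−S) θ_c / [X (1 + k_d θ_c)] = 0.356 × 700 × (1750 − 21.5) × 14.5 / [3000 × (1 + 0.109 × 14.5)] = 6.25×10^6 / 7741 = 806.8 m³.
Wasting from the return line (neglecting effluent solids): Q_w = V·X / (θ_c·X_r) = 806.8 × 3000 / (14.5 × 7240) = 23.06 m³/d.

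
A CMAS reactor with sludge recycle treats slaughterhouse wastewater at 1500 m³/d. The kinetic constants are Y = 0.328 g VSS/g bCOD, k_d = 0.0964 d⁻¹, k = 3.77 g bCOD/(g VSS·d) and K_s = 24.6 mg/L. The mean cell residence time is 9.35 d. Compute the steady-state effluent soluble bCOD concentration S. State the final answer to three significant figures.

For a completely mixed reactor with recycle the Lawrence–McCarty relation gives S = K_s·(1 + k_d·θ_c) / [θ_c·(Y·k − k_d) − 1] = 24.6 × (1 + 0.0964 × 9.35) / [9.35 × (0.328 × 3.77 − 0.0964) − 1] = 46.77 / 9.660 = 4.842 mg/L.

S ≈ 4.84 mg/L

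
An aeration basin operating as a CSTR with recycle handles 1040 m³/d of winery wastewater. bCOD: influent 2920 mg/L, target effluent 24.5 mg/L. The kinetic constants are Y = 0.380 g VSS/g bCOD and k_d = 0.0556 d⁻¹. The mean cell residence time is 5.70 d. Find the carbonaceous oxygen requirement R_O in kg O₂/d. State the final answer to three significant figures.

R_O ≈ 1780 kg O₂/d

The observed yield is Y_obs = Y/(1 + k_d·θ_c) = 0.380 / (1 + 0.0556 × 5.70) = 0.380 / 1.317 = 0.2886 g VSS per g bCOD removed.
Mass of bCOD removed per day: Q(S₀ − S) = 1040 × 2896 g/m³ = 3011 kg/d.
P_X = Y_obs·Q·(S₀ − S) = 0.2886 × 3011 = 868.9 kg VSS/d.
R_O = Q·(S₀ − S) − 1.42·P_X = 3011 − 1.42 × 868.9 = 1777 kg O₂/d.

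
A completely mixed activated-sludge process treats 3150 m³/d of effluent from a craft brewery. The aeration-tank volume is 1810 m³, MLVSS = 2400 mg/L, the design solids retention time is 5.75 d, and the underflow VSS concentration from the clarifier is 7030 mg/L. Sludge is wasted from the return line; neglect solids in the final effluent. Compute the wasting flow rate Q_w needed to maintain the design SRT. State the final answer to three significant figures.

Wasting from the return line (neglecting effluent solids): Q_w = V·X / (θ_c·X_r) = 1810 × 2400 / (5.75 × 7030) = 107.5 m³/d.

Q_w ≈ 107 m³/d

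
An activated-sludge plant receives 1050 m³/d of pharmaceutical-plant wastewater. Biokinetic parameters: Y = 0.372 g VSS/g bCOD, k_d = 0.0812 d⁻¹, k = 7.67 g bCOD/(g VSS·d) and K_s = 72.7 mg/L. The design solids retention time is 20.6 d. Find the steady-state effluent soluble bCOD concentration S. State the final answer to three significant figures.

S ≈ 3.46 mg/L

For a completely mixed reactor with recycle the Lawrence–McCarty relation gives S = K_s·(1 + k_d·θ_c) / [θ_c·(Y·k − k_d) − 1] = 72.7 × (1 + 0.0812 × 20.6) / [20.6 × (0.372 × 7.67 − 0.0812) − 1] = 194.3 / 56.10 = 3.463 mg/L.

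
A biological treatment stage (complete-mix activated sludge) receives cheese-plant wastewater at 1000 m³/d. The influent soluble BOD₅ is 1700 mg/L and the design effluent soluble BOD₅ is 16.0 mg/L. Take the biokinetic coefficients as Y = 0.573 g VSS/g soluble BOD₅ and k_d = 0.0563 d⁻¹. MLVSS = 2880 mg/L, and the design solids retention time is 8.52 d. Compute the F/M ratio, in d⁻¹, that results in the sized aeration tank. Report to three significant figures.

Steady-state biomass mass balance: V·X·(1 + k_d·θ_c) = Y·Q·(S₀ − S)·θ_c, so V = 0.573 × 1000 × (1700 − 16.0) × 8.52 / [2880 × (1 + 0.0563 × 8.52)] = 8.22×10^6 / 4261 = 1929 m³.
F/M = applied load / biomass = Q·S₀/(V·X) = 1000 × 1700 / (1929 × 2880) = 0.3060 d⁻¹.

F/M ≈ 0.306 d⁻¹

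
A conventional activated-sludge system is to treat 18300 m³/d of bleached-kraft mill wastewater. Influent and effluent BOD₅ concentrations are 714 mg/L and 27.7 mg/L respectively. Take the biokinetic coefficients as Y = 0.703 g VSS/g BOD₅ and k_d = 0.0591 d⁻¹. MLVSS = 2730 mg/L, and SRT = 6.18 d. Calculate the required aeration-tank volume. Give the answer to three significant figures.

V ≈ 14600 m³

Rearranging the biomass balance for a CMAS with decay, V = Y·Q·ΔS·θ_c / [X·(1+k_d θ_c)] = 0.703 × 18300 × (714 − 27.7) × 6.18 / [2730 × (1 + 0.0591 × 6.18)] = 5.46×10^7 / 3727 = 14640 m³.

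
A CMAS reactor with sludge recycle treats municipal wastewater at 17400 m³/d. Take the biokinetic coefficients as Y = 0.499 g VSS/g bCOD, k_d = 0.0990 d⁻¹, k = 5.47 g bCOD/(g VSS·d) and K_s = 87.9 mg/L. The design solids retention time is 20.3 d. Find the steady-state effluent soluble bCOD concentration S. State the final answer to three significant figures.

From the Monod/SRT balance for a CMAS, S = K_s·(1+k_d θ_c)/[θ_c·(Y k − k_d) − 1] = 87.9 × (1 + 0.0990 × 20.3) / [20.3 × (0.499 × 5.47 − 0.0990) − 1] = 264.6 / 52.40 = 5.049 mg/L.

S ≈ 5.05 mg/L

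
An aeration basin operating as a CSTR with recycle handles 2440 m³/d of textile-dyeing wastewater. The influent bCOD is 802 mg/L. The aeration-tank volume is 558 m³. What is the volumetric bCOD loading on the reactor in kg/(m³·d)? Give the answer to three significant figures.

L_v = Q S₀ / V = 2440 × 802 × 10⁻³ / 558.0 = 3.507 kg/(m³·d).

L_v ≈ 3.51 kg bCOD/(m³·d)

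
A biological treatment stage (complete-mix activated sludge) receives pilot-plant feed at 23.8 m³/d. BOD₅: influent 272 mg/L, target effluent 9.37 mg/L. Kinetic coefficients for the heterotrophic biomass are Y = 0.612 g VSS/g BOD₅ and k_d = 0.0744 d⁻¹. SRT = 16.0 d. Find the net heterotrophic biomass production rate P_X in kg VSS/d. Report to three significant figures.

P_X ≈ 1.75 kg VSS/d

Y_obs = Y / (1 + k_d θ_c) = 0.612 / (1 + 0.0744 × 16.0) = 0.612 / 2.190 = 0.2794.
Substrate removed = Q·(S₀ − S) = 23.8 m³/d × (272 − 9.37) g/m³ = 6.25×10^3 g/d = 6.251 kg/d.
P_X = Y_obs · Q(S₀ − S) = 0.2794 × 6.251 = 1.746 kg VSS/d.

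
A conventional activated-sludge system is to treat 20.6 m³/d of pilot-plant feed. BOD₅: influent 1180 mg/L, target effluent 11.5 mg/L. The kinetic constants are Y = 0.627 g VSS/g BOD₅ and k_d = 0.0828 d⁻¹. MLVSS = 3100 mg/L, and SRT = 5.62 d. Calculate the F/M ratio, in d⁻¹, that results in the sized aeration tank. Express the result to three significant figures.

F/M ≈ 0.420 d⁻¹

Rearranging the biomass balance for a CMAS with decay, V = Y·Q·ΔS·θ_c / [X·(1+k_d θ_c)] = 0.627 × 20.6 × (1180 − 11.5) × 5.62 / [3100 × (1 + 0.0828 × 5.62)] = 8.48×10^4 / 4543 = 18.67 m³.
F/M = Q·S₀ / (V·X) = 20.6 × 1180 / (18.67 × 3100) = 0.4199 g BOD₅·(g VSS·d)⁻¹.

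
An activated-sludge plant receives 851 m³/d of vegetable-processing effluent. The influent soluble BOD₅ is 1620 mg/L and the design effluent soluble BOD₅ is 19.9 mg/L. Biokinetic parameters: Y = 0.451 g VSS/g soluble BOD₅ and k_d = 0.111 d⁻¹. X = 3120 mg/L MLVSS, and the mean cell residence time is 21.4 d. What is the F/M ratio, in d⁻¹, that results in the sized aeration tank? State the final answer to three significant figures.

F/M ≈ 0.354 d⁻¹

From the SRT design equation V = Y Q (S₀−S) θ_c / [X (1 + k_d θ_c)] = 0.451 × 851 × (1620 − 19.9) × 21.4 / [3120 × (1 + 0.111 × 21.4)] = 1.31×10^7 / 10531 = 1248 m³.
Food-to-microorganism ratio F/M = Q S₀ / (V X) = 851 × 1620 / (1248 × 3120) = 0.3541 d⁻¹.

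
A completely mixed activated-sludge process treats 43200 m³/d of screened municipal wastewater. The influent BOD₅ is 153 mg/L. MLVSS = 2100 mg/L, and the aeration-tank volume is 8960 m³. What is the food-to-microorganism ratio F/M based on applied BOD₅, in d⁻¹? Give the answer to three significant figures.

F/M ≈ 0.351 d⁻¹

Food-to-microorganism ratio F/M = Q S₀ / (V X) = 43200 × 153 / (8960 × 2100) = 0.3513 d⁻¹.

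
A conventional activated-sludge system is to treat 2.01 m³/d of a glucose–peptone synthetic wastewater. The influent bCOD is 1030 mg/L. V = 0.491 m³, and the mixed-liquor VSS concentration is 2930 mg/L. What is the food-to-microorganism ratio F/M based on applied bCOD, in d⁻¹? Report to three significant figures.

F/M = Q·S₀ / (V·X) = 2.01 × 1030 / (0.4910 × 2930) = 1.439 g bCOD·(g VSS·d)⁻¹.

F/M ≈ 1.44 d⁻¹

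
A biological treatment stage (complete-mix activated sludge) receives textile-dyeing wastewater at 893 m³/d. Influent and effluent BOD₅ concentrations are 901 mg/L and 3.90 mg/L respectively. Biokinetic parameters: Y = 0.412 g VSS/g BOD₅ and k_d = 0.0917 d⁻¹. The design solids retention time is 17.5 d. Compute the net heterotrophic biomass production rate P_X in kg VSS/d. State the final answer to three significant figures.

P_X ≈ 127 kg VSS/d

Correct the yield for decay: Y_obs = Y/(1 + k_d θ_c) = 0.412 / (1 + 0.0917 × 17.5) = 0.412 / 2.605 = 0.1582.
Q·(S₀ − S) = 893 × (901 − 3.90) × 10⁻³ = 801.1 kg/d removed.
So the net sludge growth is P_X = 0.1582 × 801.1 = 126.7 kg VSS/d.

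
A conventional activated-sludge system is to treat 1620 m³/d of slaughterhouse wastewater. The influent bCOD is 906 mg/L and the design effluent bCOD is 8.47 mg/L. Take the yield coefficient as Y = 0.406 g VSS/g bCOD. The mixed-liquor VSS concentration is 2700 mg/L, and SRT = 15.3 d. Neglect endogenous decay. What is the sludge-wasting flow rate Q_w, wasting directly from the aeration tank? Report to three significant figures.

V·X = Y·Q·ΔS·θ_c gives V = 0.406 × 1620 × (906 − 8.47) × 15.3 / 2700 = 3345 m³.
With mixed-liquor wasting, θ_c = V/Q_w, so Q_w = V/θ_c = 3345/15.3 = 218.6 m³/d.

Q_w ≈ 219 m³/d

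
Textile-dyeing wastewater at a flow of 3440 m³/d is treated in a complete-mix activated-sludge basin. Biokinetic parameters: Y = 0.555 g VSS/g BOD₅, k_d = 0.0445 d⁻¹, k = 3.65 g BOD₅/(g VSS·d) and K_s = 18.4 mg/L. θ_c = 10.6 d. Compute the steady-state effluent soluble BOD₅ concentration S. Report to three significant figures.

Effluent substrate depends only on kinetics and SRT: S = K_s(1 + k_d θ_c) / [θ_c(Yk − k_d) − 1] = 18.4 × (1 + 0.0445 × 10.6) / [10.6 × (0.555 × 3.65 − 0.0445) − 1] = 27.08 / 20.00 = 1.354 mg/L.

S ≈ 1.35 mg/L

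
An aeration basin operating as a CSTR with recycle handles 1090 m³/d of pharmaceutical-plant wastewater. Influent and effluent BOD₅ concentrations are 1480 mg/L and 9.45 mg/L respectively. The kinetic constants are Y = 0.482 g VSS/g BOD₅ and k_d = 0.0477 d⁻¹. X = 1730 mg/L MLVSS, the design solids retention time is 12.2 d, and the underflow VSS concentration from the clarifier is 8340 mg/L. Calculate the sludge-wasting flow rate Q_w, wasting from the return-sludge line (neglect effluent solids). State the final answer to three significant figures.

Q_w ≈ 58.6 m³/d

Rearranging the biomass balance for a CMAS with decay, V = Y·Q·ΔS·θ_c / [X·(1+k_d θ_c)] = 0.482 × 1090 × (1480 − 9.45) × 12.2 / [1730 × (1 + 0.0477 × 12.2)] = 9.43×10^6 / 2737 = 3444 m³.
θ_c = V·X/(Q_w·X_r) when wasting from the recycle, so Q_w = V·X/(θ_c·X_r) = 3444 × 1730 / (12.2 × 8340) = 58.56 m³/d.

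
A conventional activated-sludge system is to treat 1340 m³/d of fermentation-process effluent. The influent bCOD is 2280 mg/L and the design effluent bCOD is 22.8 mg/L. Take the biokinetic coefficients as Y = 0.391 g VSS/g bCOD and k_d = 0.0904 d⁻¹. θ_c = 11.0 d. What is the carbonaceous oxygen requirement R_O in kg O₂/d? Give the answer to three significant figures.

Correct the yield for decay: Y_obs = Y/(1 + k_d θ_c) = 0.391 / (1 + 0.0904 × 11.0) = 0.391 / 1.994 = 0.1960.
Substrate removed = Q·(S₀ − S) = 1340 m³/d × (2280 − 22.8) g/m³ = 3.02×10^6 g/d = 3025 kg/d.
Biomass synthesised: P_X = Y_obs × 3025 = 593.0 kg VSS/d.
R_O = Q·ΔS − 1.42 P_X = 3025 − 842.0 = 2183 kg O₂/d.

R_O ≈ 2180 kg O₂/d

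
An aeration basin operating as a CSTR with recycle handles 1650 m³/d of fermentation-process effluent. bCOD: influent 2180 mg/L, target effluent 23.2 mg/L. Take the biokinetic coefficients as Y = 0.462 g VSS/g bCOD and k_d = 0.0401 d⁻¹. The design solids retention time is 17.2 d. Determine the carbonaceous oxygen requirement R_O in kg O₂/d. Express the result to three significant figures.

R_O ≈ 2180 kg O₂/d

Y_obs = Y / (1 + k_d θ_c) = 0.462 / (1 + 0.0401 × 17.2) = 0.462 / 1.690 = 0.2734.
ΔS = 2180 − 23.2 = 2157 mg/L, so the substrate removal rate is 1650 × 2157/1000 = 3559 kg bCOD/d.
Biomass synthesised: P_X = Y_obs × 3559 = 973.0 kg VSS/d.
Carbonaceous O₂ demand = substrate oxidised − cell-mass equivalent = 3559 − 1.42 × 973.0 = 2177 kg O₂/d.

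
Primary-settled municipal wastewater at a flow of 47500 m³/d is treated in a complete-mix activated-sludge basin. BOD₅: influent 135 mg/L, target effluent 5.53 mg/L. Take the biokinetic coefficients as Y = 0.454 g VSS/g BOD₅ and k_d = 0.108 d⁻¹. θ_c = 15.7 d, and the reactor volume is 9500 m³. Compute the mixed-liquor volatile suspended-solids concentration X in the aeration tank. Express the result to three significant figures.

From V·X·(1 + k_d·θ_c) = Y·Q·(S₀ − S)·θ_c: X = 0.454 × 47500 × (135 − 5.53) × 15.7 / [9500 × (1 + 0.108 × 15.7)] = 1712 mg/L.

X ≈ 1710 mg/L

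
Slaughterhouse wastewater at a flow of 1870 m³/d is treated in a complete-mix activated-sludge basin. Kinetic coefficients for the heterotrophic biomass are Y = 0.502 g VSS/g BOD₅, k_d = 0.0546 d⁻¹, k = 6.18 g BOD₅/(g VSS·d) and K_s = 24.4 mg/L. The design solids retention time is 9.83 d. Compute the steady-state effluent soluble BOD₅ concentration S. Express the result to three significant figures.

From the Monod/SRT balance for a CMAS, S = K_s·(1+k_d θ_c)/[θ_c·(Y k − k_d) − 1] = 24.4 × (1 + 0.0546 × 9.83) / [9.83 × (0.502 × 6.18 − 0.0546) − 1] = 37.50 / 28.96 = 1.295 mg/L.

S ≈ 1.29 mg/L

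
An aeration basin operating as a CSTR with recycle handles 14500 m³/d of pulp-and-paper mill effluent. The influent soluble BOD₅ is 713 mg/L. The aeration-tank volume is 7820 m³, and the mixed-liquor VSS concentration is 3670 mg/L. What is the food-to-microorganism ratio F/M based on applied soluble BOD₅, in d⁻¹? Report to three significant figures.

F/M ≈ 0.360 d⁻¹

Food-to-microorganism ratio F/M = Q S₀ / (V X) = 14500 × 713 / (7820 × 3670) = 0.3602 d⁻¹.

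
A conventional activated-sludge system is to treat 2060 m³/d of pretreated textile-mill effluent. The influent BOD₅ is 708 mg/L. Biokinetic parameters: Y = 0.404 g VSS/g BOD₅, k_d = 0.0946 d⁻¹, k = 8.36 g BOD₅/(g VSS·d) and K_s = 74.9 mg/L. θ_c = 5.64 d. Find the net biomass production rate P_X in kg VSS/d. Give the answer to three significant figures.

P_X ≈ 381 kg VSS/d

From the Monod/SRT balance for a CMAS, S = K_s·(1+k_d θ_c)/[θ_c·(Y k − k_d) − 1] = 74.9 × (1 + 0.0946 × 5.64) / [5.64 × (0.404 × 8.36 − 0.0946) − 1] = 114.9 / 17.52 = 6.558 mg/L.
Y_obs = Y / (1 + k_d θ_c) = 0.404 / (1 + 0.0946 × 5.64) = 0.404 / 1.534 = 0.2634.
Substrate removed = Q·(S₀ − S) = 2060 m³/d × (708 − 6.56) g/m³ = 1.44×10^6 g/d = 1445 kg/d.
So the net sludge growth is P_X = 0.2634 × 1445 = 380.7 kg VSS/d.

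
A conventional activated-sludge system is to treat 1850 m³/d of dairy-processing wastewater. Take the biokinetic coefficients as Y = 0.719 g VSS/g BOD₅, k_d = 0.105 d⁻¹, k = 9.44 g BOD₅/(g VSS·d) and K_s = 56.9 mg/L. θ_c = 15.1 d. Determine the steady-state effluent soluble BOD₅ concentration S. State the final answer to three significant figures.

S ≈ 1.47 mg/L

Effluent substrate depends only on kinetics and SRT: S = K_s(1 + k_d θ_c) / [θ_c(Yk − k_d) − 1] = 56.9 × (1 + 0.105 × 15.1) / [15.1 × (0.719 × 9.44 − 0.105) − 1] = 147.1 / 99.90 = 1.473 mg/L.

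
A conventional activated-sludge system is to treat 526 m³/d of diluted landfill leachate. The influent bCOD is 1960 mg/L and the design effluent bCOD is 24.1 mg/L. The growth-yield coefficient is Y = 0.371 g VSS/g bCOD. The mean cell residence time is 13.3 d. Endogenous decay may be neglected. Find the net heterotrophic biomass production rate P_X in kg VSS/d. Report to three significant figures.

P_X ≈ 378 kg VSS/d

Since k_d ≈ 0, Y_obs = Y = 0.371 g VSS/g bCOD.
Mass of bCOD removed per day: Q(S₀ − S) = 526 × 1936 g/m³ = 1018 kg/d.
Net biomass production P_X = Y_obs × Q·(S₀ − S) = 0.3710 × 1018 = 377.8 kg VSS/d.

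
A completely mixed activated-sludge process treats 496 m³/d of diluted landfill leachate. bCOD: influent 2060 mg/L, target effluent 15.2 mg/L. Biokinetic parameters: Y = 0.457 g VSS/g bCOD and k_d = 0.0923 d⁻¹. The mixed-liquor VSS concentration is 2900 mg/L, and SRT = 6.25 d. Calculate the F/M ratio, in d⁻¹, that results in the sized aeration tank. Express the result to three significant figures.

F/M ≈ 0.556 d⁻¹

From the SRT design equation V = Y Q (S₀−S) θ_c / [X (1 + k_d θ_c)] = 0.457 × 496 × (2060 − 15.2) × 6.25 / [2900 × (1 + 0.0923 × 6.25)] = 2.9×10^6 / 4573 = 633.5 m³.
F/M = applied load / biomass = Q·S₀/(V·X) = 496 × 2060 / (633.5 × 2900) = 0.5562 d⁻¹.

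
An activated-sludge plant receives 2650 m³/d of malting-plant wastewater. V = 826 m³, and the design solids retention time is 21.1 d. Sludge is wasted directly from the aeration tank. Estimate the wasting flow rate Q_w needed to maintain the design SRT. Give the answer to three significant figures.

With mixed-liquor wasting, θ_c = V/Q_w, so Q_w = V/θ_c = 826.0/21.1 = 39.15 m³/d.

Q_w ≈ 39.1 m³/d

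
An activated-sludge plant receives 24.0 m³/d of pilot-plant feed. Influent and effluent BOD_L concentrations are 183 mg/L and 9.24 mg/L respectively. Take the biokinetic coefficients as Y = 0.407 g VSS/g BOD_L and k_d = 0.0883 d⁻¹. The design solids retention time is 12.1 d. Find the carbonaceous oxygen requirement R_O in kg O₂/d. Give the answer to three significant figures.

R_O ≈ 3.01 kg O₂/d

The observed yield is Y_obs = Y/(1 + k_d·θ_c) = 0.407 / (1 + 0.0883 × 12.1) = 0.407 / 2.068 = 0.1968 g VSS per g BOD_L removed.
ΔS = 183 − 9.24 = 173.8 mg/L, so the substrate removal rate is 24.0 × 173.8/1000 = 4.170 kg BOD_L/d.
Net sludge production P_X = 0.1968 × 4.170 = 0.8206 kg VSS/d.
R_O = Q·ΔS − 1.42 P_X = 4.170 − 1.165 = 3.005 kg O₂/d.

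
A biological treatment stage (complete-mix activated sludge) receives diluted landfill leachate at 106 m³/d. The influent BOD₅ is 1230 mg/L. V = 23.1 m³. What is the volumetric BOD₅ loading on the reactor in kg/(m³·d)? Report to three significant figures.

Volumetric loading L_v = Q·S₀ / V = 106 × 1230 g/m³ / 23.10 m³ = 5644 g/(m³·d) = 5.644 kg BOD₅/(m³·d).

L_v ≈ 5.64 kg BOD₅/(m³·d)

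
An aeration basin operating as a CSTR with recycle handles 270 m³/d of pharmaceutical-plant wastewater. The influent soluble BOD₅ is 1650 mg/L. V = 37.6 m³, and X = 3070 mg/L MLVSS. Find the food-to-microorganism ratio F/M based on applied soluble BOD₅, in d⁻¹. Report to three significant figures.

Food-to-microorganism ratio F/M = Q S₀ / (V X) = 270 × 1650 / (37.60 × 3070) = 3.859 d⁻¹.

F/M ≈ 3.86 d⁻¹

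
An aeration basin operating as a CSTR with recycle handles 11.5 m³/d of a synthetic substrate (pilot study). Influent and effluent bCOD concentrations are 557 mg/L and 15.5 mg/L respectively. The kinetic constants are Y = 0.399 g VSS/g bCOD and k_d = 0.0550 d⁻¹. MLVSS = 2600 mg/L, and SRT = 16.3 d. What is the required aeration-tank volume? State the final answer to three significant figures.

Steady-state biomass mass balance: V·X·(1 + k_d·θ_c) = Y·Q·(S₀ − S)·θ_c, so V = 0.399 × 11.5 × (557 − 15.5) × 16.3 / [2600 × (1 + 0.0550 × 16.3)] = 4.05×10^4 / 4931 = 8.214 m³.

V ≈ 8.21 m³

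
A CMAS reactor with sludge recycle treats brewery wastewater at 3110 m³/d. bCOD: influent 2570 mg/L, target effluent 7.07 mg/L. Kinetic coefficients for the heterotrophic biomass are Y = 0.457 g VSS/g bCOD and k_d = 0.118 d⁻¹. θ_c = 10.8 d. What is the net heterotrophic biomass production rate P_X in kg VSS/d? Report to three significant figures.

P_X ≈ 1600 kg VSS/d

Correct the yield for decay: Y_obs = Y/(1 + k_d θ_c) = 0.457 / (1 + 0.118 × 10.8) = 0.457 / 2.274 = 0.2009.
Mass of bCOD removed per day: Q(S₀ − S) = 3110 × 2563 g/m³ = 7971 kg/d.
So the net sludge growth is P_X = 0.2009 × 7971 = 1602 kg VSS/d.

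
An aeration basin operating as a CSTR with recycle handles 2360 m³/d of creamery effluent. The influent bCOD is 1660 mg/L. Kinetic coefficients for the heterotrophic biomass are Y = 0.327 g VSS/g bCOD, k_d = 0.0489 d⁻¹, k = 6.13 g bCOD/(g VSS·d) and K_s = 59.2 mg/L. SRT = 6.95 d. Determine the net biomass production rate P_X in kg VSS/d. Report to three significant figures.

P_X ≈ 952 kg VSS/d

From the Monod/SRT balance for a CMAS, S = K_s·(1+k_d θ_c)/[θ_c·(Y k − k_d) − 1] = 59.2 × (1 + 0.0489 × 6.95) / [6.95 × (0.327 × 6.13 − 0.0489) − 1] = 79.32 / 12.59 = 6.299 mg/L.
Observed yield with endogenous decay: Y_obs = Y / (1 + k_d·θ_c) = 0.327 / (1 + 0.0489 × 6.95) = 0.327 / 1.340 = 0.2441 g VSS/g bCOD.
Mass of bCOD removed per day: Q(S₀ − S) = 2360 × 1654 g/m³ = 3903 kg/d.
Net biomass production P_X = Y_obs × Q·(S₀ − S) = 0.2441 × 3903 = 952.5 kg VSS/d.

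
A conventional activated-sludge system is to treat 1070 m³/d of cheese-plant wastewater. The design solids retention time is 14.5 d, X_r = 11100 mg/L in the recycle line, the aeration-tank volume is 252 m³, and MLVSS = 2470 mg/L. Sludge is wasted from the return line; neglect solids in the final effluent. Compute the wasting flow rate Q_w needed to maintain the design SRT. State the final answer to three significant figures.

Wasting from the return line (neglecting effluent solids): Q_w = V·X / (θ_c·X_r) = 252.0 × 2470 / (14.5 × 11100) = 3.867 m³/d.

Q_w ≈ 3.87 m³/d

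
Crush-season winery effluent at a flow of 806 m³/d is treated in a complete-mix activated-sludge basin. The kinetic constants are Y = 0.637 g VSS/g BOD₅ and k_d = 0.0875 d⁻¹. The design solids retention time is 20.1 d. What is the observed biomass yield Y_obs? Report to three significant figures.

Y_obs = Y / (1 + k_d θ_c) = 0.637 / (1 + 0.0875 × 20.1) = 0.637 / 2.759 = 0.2309.

Y_obs ≈ 0.231 g VSS/g BOD₅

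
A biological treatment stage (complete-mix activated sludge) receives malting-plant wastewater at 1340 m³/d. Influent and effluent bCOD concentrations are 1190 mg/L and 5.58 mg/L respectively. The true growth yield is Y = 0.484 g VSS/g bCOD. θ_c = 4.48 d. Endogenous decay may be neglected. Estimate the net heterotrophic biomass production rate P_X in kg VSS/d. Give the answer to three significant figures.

Since k_d ≈ 0, Y_obs = Y = 0.484 g VSS/g bCOD.
ΔS = 1190 − 5.58 = 1184 mg/L, so the substrate removal rate is 1340 × 1184/1000 = 1587 kg bCOD/d.
Biomass produced: P_X = Y_obs·Q·ΔS = 0.4840 × 1587 ≈ 768.2 kg VSS/d.

P_X ≈ 768 kg VSS/d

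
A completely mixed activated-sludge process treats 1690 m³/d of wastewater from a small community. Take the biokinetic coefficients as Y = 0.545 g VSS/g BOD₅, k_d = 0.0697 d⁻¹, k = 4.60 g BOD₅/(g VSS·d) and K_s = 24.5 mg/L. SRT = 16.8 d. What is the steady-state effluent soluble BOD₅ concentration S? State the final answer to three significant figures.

From the Monod/SRT balance for a CMAS, S = K_s·(1+k_d θ_c)/[θ_c·(Y k − k_d) − 1] = 24.5 × (1 + 0.0697 × 16.8) / [16.8 × (0.545 × 4.60 − 0.0697) − 1] = 53.19 / 39.95 = 1.331 mg/L.

S ≈ 1.33 mg/L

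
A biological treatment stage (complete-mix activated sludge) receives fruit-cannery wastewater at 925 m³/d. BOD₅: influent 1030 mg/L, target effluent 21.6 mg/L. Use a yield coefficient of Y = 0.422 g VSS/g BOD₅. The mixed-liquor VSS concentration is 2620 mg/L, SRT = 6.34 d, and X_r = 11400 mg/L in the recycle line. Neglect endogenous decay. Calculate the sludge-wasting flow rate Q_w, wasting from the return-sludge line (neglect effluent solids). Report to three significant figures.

Q_w ≈ 34.5 m³/d

With k_d = 0 the design equation reduces to V = Y Q (S₀−S) θ_c / X = 0.422 × 925 × (1030 − 21.6) × 6.34 / 2620 = 952.5 m³.
Q_w = (V·X)/(θ_c X_r) = 952.5 × 2620 / (6.34 × 11400) = 34.53 m³/d.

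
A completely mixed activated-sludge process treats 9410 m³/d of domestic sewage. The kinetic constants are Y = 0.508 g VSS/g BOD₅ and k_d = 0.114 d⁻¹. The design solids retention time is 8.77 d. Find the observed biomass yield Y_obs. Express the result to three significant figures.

Y_obs = Y / (1 + k_d θ_c) = 0.508 / (1 + 0.114 × 8.77) = 0.508 / 2.000 = 0.2540.

Y_obs ≈ 0.254 g VSS/g BOD₅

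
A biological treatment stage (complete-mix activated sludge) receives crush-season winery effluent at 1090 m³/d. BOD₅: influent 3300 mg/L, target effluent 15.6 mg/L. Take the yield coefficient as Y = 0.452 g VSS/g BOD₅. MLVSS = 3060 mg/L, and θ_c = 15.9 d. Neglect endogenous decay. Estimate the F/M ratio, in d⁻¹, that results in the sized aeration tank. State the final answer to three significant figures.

F/M ≈ 0.140 d⁻¹

V·X = Y·Q·ΔS·θ_c gives V = 0.452 × 1090 × (3300 − 15.6) × 15.9 / 3060 = 8408 m³.
F/M = applied load / biomass = Q·S₀/(V·X) = 1090 × 3300 / (8408 × 3060) = 0.1398 d⁻¹.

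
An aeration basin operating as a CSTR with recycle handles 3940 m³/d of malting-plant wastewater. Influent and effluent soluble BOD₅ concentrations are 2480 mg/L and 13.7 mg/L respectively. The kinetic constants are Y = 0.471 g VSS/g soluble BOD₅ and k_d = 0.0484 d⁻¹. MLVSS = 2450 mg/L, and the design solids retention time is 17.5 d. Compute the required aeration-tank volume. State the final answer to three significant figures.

V ≈ 17700 m³

Rearranging the biomass balance for a CMAS with decay, V = Y·Q·ΔS·θ_c / [X·(1+k_d θ_c)] = 0.471 × 3940 × (2480 − 13.7) × 17.5 / [2450 × (1 + 0.0484 × 17.5)] = 8.01×10^7 / 4525 = 17700 m³.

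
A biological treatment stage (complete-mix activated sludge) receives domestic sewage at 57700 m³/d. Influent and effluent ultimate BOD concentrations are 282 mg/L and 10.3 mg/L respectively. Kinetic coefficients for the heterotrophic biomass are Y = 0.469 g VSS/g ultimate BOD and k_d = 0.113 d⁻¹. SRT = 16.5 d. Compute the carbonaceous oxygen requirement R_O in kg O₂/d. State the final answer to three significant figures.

The observed yield is Y_obs = Y/(1 + k_d·θ_c) = 0.469 / (1 + 0.113 × 16.5) = 0.469 / 2.865 = 0.1637 g VSS per g ultimate BOD removed.
Substrate removed = Q·(S₀ − S) = 57700 m³/d × (282 − 10.3) g/m³ = 1.57×10^7 g/d = 15677 kg/d.
P_X = Y_obs·Q·(S₀ − S) = 0.1637 × 15677 = 2567 kg VSS/d.
R_O = Q·ΔS − 1.42 P_X = 15677 − 3645 = 12032 kg O₂/d.

R_O ≈ 12000 kg O₂/d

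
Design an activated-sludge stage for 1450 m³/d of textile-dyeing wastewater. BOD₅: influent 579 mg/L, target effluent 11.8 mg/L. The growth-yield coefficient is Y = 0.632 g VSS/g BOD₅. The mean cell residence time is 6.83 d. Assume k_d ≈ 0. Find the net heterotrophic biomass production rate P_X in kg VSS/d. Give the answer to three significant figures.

No decay correction is needed, so Y_obs = Y = 0.632.
Substrate removed = Q·(S₀ − S) = 1450 m³/d × (579 − 11.8) g/m³ = 8.22×10^5 g/d = 822.4 kg/d.
Biomass produced: P_X = Y_obs·Q·ΔS = 0.6320 × 822.4 ≈ 519.8 kg VSS/d.

P_X ≈ 520 kg VSS/d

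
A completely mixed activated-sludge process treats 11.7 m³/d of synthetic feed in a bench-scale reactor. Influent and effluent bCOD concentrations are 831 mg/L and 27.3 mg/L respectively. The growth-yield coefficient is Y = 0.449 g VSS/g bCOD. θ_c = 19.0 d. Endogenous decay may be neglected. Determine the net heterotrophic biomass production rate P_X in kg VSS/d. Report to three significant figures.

P_X ≈ 4.22 kg VSS/d

No decay correction is needed, so Y_obs = Y = 0.449.
Q·(S₀ − S) = 11.7 × (831 − 27.3) × 10⁻³ = 9.403 kg/d removed.
Biomass produced: P_X = Y_obs·Q·ΔS = 0.4490 × 9.403 ≈ 4.222 kg VSS/d.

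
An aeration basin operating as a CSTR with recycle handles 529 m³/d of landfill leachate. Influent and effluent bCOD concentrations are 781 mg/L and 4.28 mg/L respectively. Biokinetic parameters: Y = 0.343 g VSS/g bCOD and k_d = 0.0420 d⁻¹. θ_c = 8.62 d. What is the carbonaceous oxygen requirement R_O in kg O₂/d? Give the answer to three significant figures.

Observed yield with endogenous decay: Y_obs = Y / (1 + k_d·θ_c) = 0.343 / (1 + 0.0420 × 8.62) = 0.343 / 1.362 = 0.2518 g VSS/g bCOD.
Substrate removed = Q·(S₀ − S) = 529 m³/d × (781 − 4.28) g/m³ = 4.11×10^5 g/d = 410.9 kg/d.
Net sludge production P_X = 0.2518 × 410.9 = 103.5 kg VSS/d.
R_O = Q·ΔS − 1.42 P_X = 410.9 − 146.9 = 264.0 kg O₂/d.

R_O ≈ 264 kg O₂/d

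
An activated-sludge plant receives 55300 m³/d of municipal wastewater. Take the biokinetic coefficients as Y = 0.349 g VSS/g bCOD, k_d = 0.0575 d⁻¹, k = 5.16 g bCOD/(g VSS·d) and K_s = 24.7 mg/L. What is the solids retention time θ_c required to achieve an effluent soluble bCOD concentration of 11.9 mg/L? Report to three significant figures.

From 1/θ_c = Y·k·S/(K_s + S) − k_d: Y·k·S/(K_s+S) = 0.349 × 5.16 × 11.9 / (24.7 + 11.9) = 0.5855 d⁻¹.
θ_c = 1/(μ − k_d) = 1/(0.5855 − 0.0575) = 1/0.5280 = 1.894 d.

θ_c ≈ 1.89 d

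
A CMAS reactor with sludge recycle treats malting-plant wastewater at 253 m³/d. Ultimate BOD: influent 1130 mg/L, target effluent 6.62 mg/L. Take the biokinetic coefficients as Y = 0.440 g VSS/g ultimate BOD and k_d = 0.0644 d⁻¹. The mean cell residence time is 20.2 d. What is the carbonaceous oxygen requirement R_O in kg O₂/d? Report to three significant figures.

Correct the yield for decay: Y_obs = Y/(1 + k_d θ_c) = 0.440 / (1 + 0.0644 × 20.2) = 0.440 / 2.301 = 0.1912.
Q·(S₀ − S) = 253 × (1130 − 6.62) × 10⁻³ = 284.2 kg/d removed.
Biomass synthesised: P_X = Y_obs × 284.2 = 54.35 kg VSS/d.
R_O = Q·(S₀ − S) − 1.42·P_X = 284.2 − 1.42 × 54.35 = 207.0 kg O₂/d.

R_O ≈ 207 kg O₂/d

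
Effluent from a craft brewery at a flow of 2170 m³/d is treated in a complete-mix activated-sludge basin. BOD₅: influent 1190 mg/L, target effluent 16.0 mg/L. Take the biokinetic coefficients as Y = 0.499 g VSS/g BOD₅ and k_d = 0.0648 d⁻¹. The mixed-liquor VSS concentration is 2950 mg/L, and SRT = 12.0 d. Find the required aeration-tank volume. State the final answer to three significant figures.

Rearranging the biomass balance for a CMAS with decay, V = Y·Q·ΔS·θ_c / [X·(1+k_d θ_c)] = 0.499 × 2170 × (1190 − 16.0) × 12.0 / [2950 × (1 + 0.0648 × 12.0)] = 1.53×10^7 / 5244 = 2909 m³.

V ≈ 2910 m³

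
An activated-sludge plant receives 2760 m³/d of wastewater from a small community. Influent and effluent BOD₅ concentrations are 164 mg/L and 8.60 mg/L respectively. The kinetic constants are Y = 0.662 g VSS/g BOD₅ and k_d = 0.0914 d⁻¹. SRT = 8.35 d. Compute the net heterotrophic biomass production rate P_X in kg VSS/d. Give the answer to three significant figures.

P_X ≈ 161 kg VSS/d

The observed yield is Y_obs = Y/(1 + k_d·θ_c) = 0.662 / (1 + 0.0914 × 8.35) = 0.662 / 1.763 = 0.3755 g VSS per g BOD₅ removed.
ΔS = 164 − 8.60 = 155.4 mg/L, so the substrate removal rate is 2760 × 155.4/1000 = 428.9 kg BOD₅/d.
So the net sludge growth is P_X = 0.3755 × 428.9 = 161.0 kg VSS/d.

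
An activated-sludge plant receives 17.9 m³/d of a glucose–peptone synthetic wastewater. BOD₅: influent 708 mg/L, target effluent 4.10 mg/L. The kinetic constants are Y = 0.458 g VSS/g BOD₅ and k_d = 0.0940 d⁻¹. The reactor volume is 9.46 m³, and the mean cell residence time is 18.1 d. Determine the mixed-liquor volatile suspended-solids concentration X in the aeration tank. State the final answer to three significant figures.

X ≈ 4090 mg/L

From V·X·(1 + k_d·θ_c) = Y·Q·(S₀ − S)·θ_c: X = 0.458 × 17.9 × (708 − 4.10) × 18.1 / [9.46 × (1 + 0.0940 × 18.1)] = 4087 mg/L.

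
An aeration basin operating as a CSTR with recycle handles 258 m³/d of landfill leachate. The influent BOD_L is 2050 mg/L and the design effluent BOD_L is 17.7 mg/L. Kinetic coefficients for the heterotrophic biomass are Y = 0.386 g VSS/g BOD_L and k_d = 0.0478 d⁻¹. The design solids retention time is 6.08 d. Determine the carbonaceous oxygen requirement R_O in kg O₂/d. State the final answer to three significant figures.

Y_obs = Y / (1 + k_d θ_c) = 0.386 / (1 + 0.0478 × 6.08) = 0.386 / 1.291 = 0.2991.
ΔS = 2050 − 17.7 = 2032 mg/L, so the substrate removal rate is 258 × 2032/1000 = 524.3 kg BOD_L/d.
P_X = Y_obs·Q·(S₀ − S) = 0.2991 × 524.3 = 156.8 kg VSS/d.
R_O = Q·(S₀ − S) − 1.42·P_X = 524.3 − 1.42 × 156.8 = 301.7 kg O₂/d.

R_O ≈ 302 kg O₂/d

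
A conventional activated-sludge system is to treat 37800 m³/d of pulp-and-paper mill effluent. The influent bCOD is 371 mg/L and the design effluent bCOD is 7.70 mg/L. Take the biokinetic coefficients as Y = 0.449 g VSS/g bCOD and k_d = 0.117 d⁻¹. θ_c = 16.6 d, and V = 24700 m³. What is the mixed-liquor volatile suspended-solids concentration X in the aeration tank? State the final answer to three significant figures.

X ≈ 1410 mg/L

Solving the biomass balance for X: X = Y Q (S₀−S) θ_c / [V (1+k_d θ_c)] = 0.449 × 37800 × (371 − 7.70) × 16.6 / [24700 × (1 + 0.117 × 16.6)] = 1408 mg/L.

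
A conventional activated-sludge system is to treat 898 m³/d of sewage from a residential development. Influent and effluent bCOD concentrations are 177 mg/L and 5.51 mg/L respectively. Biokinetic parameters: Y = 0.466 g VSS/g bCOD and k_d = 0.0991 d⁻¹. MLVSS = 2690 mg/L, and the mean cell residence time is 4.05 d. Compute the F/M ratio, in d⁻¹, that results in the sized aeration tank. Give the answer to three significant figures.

F/M ≈ 0.766 d⁻¹

Rearranging the biomass balance for a CMAS with decay, V = Y·Q·ΔS·θ_c / [X·(1+k_d θ_c)] = 0.466 × 898 × (177 − 5.51) × 4.05 / [2690 × (1 + 0.0991 × 4.05)] = 2.91×10^5 / 3770 = 77.10 m³.
Food-to-microorganism ratio F/M = Q S₀ / (V X) = 898 × 177 / (77.10 × 2690) = 0.7664 d⁻¹.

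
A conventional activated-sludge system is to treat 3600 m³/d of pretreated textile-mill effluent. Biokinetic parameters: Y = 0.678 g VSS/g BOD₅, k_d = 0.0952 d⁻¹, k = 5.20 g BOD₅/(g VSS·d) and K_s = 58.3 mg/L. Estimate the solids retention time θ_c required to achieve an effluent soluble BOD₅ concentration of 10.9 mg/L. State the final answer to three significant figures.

Specific growth rate at S = 10.9 mg/L: μ = YkS/(K_s+S) = 0.678·5.20·10.9/(58.3+10.9) = 0.5553 d⁻¹.
1/θ_c = 0.5553 − 0.0952 = 0.4601 d⁻¹, so θ_c = 2.173 d.

θ_c ≈ 2.17 d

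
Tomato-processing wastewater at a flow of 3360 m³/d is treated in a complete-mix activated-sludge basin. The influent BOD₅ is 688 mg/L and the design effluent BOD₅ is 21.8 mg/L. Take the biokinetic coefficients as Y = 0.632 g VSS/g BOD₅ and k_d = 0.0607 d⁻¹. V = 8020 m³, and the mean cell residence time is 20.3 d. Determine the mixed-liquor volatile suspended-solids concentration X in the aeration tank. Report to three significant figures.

Solving the biomass balance for X: X = Y Q (S₀−S) θ_c / [V (1+k_d θ_c)] = 0.632 × 3360 × (688 − 21.8) × 20.3 / [8020 × (1 + 0.0607 × 20.3)] = 1604 mg/L.

X ≈ 1600 mg/L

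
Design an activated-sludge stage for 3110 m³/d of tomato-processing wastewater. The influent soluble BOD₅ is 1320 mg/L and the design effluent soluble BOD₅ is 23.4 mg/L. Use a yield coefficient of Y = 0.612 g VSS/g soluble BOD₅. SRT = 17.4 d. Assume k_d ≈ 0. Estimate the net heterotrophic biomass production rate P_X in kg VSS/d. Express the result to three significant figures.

P_X ≈ 2470 kg VSS/d

Since k_d ≈ 0, Y_obs = Y = 0.612 g VSS/g soluble BOD₅.
ΔS = 1320 − 23.4 = 1297 mg/L, so the substrate removal rate is 3110 × 1297/1000 = 4032 kg soluble BOD₅/d.
Net biomass production P_X = Y_obs × Q·(S₀ − S) = 0.6120 × 4032 = 2468 kg VSS/d.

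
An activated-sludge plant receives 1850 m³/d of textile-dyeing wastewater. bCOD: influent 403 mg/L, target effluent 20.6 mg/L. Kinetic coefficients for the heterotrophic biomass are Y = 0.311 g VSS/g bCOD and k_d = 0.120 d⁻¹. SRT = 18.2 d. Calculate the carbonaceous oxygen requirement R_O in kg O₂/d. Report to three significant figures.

The observed yield is Y_obs = Y/(1 + k_d·θ_c) = 0.311 / (1 + 0.120 × 18.2) = 0.311 / 3.184 = 0.09768 g VSS per g bCOD removed.
ΔS = 403 − 20.6 = 382.4 mg/L, so the substrate removal rate is 1850 × 382.4/1000 = 707.4 kg bCOD/d.
Net sludge production P_X = 0.09768 × 707.4 = 69.10 kg VSS/d.
R_O = Q·(S₀ − S) − 1.42·P_X = 707.4 − 1.42 × 69.10 = 609.3 kg O₂/d.

R_O ≈ 609 kg O₂/d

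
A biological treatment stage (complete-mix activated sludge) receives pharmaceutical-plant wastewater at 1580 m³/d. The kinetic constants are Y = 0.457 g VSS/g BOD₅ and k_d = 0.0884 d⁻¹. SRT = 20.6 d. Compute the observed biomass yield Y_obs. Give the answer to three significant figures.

Y_obs ≈ 0.162 g VSS/g BOD₅

Observed yield with endogenous decay: Y_obs = Y / (1 + k_d·θ_c) = 0.457 / (1 + 0.0884 × 20.6) = 0.457 / 2.821 = 0.1620 g VSS/g BOD₅.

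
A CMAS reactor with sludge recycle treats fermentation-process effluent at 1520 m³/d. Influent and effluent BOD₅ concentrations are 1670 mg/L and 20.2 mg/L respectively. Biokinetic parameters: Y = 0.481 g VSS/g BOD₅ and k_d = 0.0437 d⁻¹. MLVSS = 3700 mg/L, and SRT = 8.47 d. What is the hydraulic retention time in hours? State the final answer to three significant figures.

Steady-state biomass mass balance: V·X·(1 + k_d·θ_c) = Y·Q·(S₀ − S)·θ_c, so V = 0.481 × 1520 × (1670 − 20.2) × 8.47 / [3700 × (1 + 0.0437 × 8.47)] = 1.02×10^7 / 5070 = 2015 m³.
HRT = V/Q = 2015 m³ / 1520 m³·d⁻¹ = 1.326 d × 24 = 31.82 h.

τ ≈ 31.8 h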